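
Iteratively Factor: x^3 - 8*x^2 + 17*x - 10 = (x - 1)*(x^2 - 7*x + 10) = (x - 2)*(x - 1)*(x - 5)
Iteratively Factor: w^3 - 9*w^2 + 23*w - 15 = (w - 5)*(w^2 - 4*w + 3) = (w - 5)*(w - 1)*(w - 3)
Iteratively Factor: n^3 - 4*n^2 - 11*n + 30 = (n - 5)*(n^2 + n - 6) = (n - 5)*(n + 3)*(n - 2)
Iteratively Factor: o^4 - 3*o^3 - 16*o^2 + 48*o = (o - 3)*(o^3 - 16*o) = (o - 3)*(o + 4)*(o^2 - 4*o) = o*(o - 3)*(o + 4)*(o - 4)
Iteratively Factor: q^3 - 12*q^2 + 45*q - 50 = (q - 2)*(q^2 - 10*q + 25) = (q - 5)*(q - 2)*(q - 5)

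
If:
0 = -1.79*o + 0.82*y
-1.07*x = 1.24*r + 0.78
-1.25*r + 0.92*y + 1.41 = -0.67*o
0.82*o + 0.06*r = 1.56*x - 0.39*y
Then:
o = -0.57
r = -0.10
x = -0.62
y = -1.25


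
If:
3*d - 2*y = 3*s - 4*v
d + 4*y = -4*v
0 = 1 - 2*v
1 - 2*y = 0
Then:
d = -4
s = -11/3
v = 1/2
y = 1/2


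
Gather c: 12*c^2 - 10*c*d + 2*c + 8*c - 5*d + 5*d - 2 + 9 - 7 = 12*c^2 + c*(10 - 10*d)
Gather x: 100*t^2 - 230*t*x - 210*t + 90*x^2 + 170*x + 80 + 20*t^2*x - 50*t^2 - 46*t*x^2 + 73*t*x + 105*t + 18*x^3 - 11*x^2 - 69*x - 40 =50*t^2 - 105*t + 18*x^3 + x^2*(79 - 46*t) + x*(20*t^2 - 157*t + 101) + 40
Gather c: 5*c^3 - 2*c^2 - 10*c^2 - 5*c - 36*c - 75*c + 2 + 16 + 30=5*c^3 - 12*c^2 - 116*c + 48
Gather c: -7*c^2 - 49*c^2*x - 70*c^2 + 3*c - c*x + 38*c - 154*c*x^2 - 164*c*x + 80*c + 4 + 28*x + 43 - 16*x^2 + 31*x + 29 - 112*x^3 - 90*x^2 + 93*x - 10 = c^2*(-49*x - 77) + c*(-154*x^2 - 165*x + 121) - 112*x^3 - 106*x^2 + 152*x + 66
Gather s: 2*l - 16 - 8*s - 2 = 2*l - 8*s - 18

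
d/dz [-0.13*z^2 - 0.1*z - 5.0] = -0.26*z - 0.1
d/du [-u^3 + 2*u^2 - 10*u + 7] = -3*u^2 + 4*u - 10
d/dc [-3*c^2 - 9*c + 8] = -6*c - 9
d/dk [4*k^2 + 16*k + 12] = 8*k + 16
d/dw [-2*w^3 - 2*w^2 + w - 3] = -6*w^2 - 4*w + 1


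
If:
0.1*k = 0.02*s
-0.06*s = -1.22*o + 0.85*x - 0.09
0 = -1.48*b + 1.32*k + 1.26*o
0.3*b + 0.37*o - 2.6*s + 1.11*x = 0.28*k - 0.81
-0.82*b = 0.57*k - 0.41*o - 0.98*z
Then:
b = 1.94437458764502*z - 0.116947094750105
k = 0.322152354953282*z + 0.039595236780566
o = 1.94637561998119*z - 0.178847153000399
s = 1.61076177476641*z + 0.19797618390283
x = 2.67992064693067*z - 0.164790703170184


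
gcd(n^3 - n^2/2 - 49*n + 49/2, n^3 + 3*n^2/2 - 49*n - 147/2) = n^2 - 49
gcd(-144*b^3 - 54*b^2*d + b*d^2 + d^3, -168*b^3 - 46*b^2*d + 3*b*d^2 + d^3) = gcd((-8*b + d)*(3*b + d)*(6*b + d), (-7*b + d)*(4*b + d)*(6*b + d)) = 6*b + d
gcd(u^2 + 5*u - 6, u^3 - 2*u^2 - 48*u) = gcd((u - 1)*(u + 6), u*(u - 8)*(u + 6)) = u + 6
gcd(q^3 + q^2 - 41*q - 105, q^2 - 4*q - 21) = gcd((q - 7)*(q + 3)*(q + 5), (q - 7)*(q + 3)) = q^2 - 4*q - 21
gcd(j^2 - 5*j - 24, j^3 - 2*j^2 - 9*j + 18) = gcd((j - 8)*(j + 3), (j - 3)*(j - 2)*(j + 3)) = j + 3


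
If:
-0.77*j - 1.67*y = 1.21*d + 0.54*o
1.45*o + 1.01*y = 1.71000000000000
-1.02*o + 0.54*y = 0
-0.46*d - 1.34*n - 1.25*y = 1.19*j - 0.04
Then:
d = 0.950354609929078*n - 1.23777832111048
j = -1.49341438703141*n - 0.498364820520079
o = 0.51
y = 0.96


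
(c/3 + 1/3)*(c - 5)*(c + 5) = c^3/3 + c^2/3 - 25*c/3 - 25/3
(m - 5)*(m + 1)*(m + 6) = m^3 + 2*m^2 - 29*m - 30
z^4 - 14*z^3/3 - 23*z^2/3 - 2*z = z*(z - 6)*(z + 1/3)*(z + 1)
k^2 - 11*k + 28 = (k - 7)*(k - 4)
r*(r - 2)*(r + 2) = r^3 - 4*r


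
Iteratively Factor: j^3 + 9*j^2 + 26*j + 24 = (j + 3)*(j^2 + 6*j + 8) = (j + 2)*(j + 3)*(j + 4)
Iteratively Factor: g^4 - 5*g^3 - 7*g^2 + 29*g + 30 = (g + 1)*(g^3 - 6*g^2 - g + 30) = (g - 5)*(g + 1)*(g^2 - g - 6) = (g - 5)*(g + 1)*(g + 2)*(g - 3)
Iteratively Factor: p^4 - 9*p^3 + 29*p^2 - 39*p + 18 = (p - 3)*(p^3 - 6*p^2 + 11*p - 6) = (p - 3)^2*(p^2 - 3*p + 2) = (p - 3)^2*(p - 2)*(p - 1)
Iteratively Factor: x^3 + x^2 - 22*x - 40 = (x + 2)*(x^2 - x - 20) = (x - 5)*(x + 2)*(x + 4)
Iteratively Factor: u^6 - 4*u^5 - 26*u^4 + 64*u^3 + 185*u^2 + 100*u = (u - 5)*(u^5 + u^4 - 21*u^3 - 41*u^2 - 20*u) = (u - 5)*(u + 1)*(u^4 - 21*u^2 - 20*u) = (u - 5)*(u + 1)^2*(u^3 - u^2 - 20*u) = (u - 5)*(u + 1)^2*(u + 4)*(u^2 - 5*u) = (u - 5)^2*(u + 1)^2*(u + 4)*(u)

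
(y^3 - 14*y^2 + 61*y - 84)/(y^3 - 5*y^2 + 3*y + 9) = (y^2 - 11*y + 28)/(y^2 - 2*y - 3)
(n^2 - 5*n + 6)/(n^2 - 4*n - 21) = (-n^2 + 5*n - 6)/(-n^2 + 4*n + 21)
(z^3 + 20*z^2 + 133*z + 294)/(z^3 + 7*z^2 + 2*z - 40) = (z^3 + 20*z^2 + 133*z + 294)/(z^3 + 7*z^2 + 2*z - 40)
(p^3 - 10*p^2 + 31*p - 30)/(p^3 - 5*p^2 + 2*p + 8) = (p^2 - 8*p + 15)/(p^2 - 3*p - 4)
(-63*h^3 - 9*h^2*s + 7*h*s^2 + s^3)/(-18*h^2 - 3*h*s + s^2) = (-21*h^2 + 4*h*s + s^2)/(-6*h + s)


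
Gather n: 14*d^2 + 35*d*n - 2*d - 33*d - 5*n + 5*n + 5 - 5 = 14*d^2 + 35*d*n - 35*d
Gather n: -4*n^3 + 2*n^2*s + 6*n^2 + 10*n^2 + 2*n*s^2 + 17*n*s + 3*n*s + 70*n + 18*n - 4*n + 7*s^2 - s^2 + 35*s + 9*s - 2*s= -4*n^3 + n^2*(2*s + 16) + n*(2*s^2 + 20*s + 84) + 6*s^2 + 42*s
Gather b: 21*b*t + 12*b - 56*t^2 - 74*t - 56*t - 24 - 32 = b*(21*t + 12) - 56*t^2 - 130*t - 56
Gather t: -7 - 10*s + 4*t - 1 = -10*s + 4*t - 8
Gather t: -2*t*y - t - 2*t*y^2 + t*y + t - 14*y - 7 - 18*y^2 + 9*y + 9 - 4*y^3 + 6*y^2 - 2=t*(-2*y^2 - y) - 4*y^3 - 12*y^2 - 5*y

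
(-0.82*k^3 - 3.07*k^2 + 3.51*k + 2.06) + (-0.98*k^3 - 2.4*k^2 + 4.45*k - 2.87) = -1.8*k^3 - 5.47*k^2 + 7.96*k - 0.81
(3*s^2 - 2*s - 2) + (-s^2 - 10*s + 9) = 2*s^2 - 12*s + 7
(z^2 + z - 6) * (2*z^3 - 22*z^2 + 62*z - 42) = 2*z^5 - 20*z^4 + 28*z^3 + 152*z^2 - 414*z + 252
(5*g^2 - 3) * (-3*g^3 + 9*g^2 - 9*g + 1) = -15*g^5 + 45*g^4 - 36*g^3 - 22*g^2 + 27*g - 3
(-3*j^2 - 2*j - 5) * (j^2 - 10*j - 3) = -3*j^4 + 28*j^3 + 24*j^2 + 56*j + 15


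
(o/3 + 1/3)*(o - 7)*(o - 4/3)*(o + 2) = o^4/3 - 16*o^3/9 - 41*o^2/9 + 34*o/9 + 56/9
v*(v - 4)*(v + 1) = v^3 - 3*v^2 - 4*v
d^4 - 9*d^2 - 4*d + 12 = (d - 3)*(d - 1)*(d + 2)^2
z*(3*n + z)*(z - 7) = 3*n*z^2 - 21*n*z + z^3 - 7*z^2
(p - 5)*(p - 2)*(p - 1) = p^3 - 8*p^2 + 17*p - 10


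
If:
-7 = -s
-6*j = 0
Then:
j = 0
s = 7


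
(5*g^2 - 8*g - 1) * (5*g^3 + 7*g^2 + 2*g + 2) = 25*g^5 - 5*g^4 - 51*g^3 - 13*g^2 - 18*g - 2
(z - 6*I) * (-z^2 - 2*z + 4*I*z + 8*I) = -z^3 - 2*z^2 + 10*I*z^2 + 24*z + 20*I*z + 48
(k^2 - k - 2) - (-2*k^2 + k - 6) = 3*k^2 - 2*k + 4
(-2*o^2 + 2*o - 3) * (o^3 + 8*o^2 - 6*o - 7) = -2*o^5 - 14*o^4 + 25*o^3 - 22*o^2 + 4*o + 21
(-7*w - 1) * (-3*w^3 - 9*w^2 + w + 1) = 21*w^4 + 66*w^3 + 2*w^2 - 8*w - 1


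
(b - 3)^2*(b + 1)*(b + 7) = b^4 + 2*b^3 - 32*b^2 + 30*b + 63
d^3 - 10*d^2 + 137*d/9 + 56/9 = (d - 8)*(d - 7/3)*(d + 1/3)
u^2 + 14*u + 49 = (u + 7)^2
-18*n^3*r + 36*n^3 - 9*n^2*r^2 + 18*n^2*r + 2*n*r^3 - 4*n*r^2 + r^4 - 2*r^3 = (-3*n + r)*(2*n + r)*(3*n + r)*(r - 2)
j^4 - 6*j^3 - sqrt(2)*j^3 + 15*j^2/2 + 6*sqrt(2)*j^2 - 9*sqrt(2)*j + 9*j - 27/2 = (j - 3)^2*(j - 3*sqrt(2)/2)*(j + sqrt(2)/2)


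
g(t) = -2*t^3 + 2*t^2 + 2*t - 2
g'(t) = -6*t^2 + 4*t + 2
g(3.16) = -38.82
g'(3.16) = -45.27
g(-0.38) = -2.36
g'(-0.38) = -0.39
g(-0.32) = -2.37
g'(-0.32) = 0.11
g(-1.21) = 2.05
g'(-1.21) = -11.62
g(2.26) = -10.35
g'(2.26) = -19.61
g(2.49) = -15.50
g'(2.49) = -25.24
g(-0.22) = -2.32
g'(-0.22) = 0.83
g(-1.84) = 13.55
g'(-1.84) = -25.67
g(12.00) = -3146.00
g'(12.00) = -814.00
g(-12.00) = 3718.00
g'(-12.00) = -910.00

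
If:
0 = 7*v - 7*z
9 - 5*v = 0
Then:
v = 9/5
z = 9/5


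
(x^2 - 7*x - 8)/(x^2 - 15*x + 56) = (x + 1)/(x - 7)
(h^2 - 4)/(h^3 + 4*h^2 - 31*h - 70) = (h - 2)/(h^2 + 2*h - 35)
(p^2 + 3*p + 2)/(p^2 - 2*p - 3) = (p + 2)/(p - 3)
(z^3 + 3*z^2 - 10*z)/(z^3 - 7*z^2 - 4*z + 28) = z*(z + 5)/(z^2 - 5*z - 14)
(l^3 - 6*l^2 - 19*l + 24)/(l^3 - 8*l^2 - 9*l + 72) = (l - 1)/(l - 3)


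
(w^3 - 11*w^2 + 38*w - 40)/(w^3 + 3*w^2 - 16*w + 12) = (w^2 - 9*w + 20)/(w^2 + 5*w - 6)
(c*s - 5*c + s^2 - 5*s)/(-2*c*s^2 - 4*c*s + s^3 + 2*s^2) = (-c*s + 5*c - s^2 + 5*s)/(s*(2*c*s + 4*c - s^2 - 2*s))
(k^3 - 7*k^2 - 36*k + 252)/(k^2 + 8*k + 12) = (k^2 - 13*k + 42)/(k + 2)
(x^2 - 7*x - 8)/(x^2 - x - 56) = (x + 1)/(x + 7)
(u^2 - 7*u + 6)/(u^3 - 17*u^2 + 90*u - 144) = (u - 1)/(u^2 - 11*u + 24)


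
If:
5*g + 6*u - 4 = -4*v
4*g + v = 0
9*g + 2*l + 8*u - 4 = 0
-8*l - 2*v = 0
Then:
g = -4/77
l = -4/77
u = 4/7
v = 16/77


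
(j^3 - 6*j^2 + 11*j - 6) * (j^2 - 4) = j^5 - 6*j^4 + 7*j^3 + 18*j^2 - 44*j + 24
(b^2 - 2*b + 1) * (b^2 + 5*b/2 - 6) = b^4 + b^3/2 - 10*b^2 + 29*b/2 - 6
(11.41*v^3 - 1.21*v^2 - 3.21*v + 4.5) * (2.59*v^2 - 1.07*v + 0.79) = 29.5519*v^5 - 15.3426*v^4 + 1.9947*v^3 + 14.1338*v^2 - 7.3509*v + 3.555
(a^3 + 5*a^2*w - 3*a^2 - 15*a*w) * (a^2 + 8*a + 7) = a^5 + 5*a^4*w + 5*a^4 + 25*a^3*w - 17*a^3 - 85*a^2*w - 21*a^2 - 105*a*w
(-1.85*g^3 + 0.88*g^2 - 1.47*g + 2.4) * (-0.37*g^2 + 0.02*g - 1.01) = 0.6845*g^5 - 0.3626*g^4 + 2.43*g^3 - 1.8062*g^2 + 1.5327*g - 2.424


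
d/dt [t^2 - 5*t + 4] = 2*t - 5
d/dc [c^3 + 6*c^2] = 3*c*(c + 4)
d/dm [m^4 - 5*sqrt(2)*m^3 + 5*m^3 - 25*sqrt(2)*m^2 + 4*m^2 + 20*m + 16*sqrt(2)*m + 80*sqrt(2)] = 4*m^3 - 15*sqrt(2)*m^2 + 15*m^2 - 50*sqrt(2)*m + 8*m + 20 + 16*sqrt(2)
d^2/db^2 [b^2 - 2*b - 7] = 2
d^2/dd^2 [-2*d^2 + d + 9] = -4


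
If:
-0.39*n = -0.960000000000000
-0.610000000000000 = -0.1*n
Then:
No Solution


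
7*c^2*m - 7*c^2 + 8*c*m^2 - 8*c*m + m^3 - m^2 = (c + m)*(7*c + m)*(m - 1)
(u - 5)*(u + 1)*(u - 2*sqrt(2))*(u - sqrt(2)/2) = u^4 - 4*u^3 - 5*sqrt(2)*u^3/2 - 3*u^2 + 10*sqrt(2)*u^2 - 8*u + 25*sqrt(2)*u/2 - 10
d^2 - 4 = (d - 2)*(d + 2)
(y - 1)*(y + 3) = y^2 + 2*y - 3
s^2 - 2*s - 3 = (s - 3)*(s + 1)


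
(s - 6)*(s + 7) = s^2 + s - 42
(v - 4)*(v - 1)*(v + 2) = v^3 - 3*v^2 - 6*v + 8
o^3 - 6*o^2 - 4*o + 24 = (o - 6)*(o - 2)*(o + 2)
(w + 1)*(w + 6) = w^2 + 7*w + 6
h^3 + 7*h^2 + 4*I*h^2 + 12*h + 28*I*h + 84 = (h + 7)*(h - 2*I)*(h + 6*I)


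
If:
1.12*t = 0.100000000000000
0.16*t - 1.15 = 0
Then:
No Solution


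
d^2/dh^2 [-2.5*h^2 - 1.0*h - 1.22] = -5.00000000000000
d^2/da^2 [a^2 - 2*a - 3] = 2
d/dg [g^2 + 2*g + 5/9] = 2*g + 2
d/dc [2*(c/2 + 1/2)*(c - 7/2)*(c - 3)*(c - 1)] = 4*c^3 - 39*c^2/2 + 19*c + 13/2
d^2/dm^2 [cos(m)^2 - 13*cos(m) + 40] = 13*cos(m) - 2*cos(2*m)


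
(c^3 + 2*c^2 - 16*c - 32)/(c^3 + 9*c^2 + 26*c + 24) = (c - 4)/(c + 3)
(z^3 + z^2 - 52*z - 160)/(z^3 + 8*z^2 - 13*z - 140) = (z^2 - 4*z - 32)/(z^2 + 3*z - 28)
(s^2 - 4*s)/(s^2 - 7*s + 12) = s/(s - 3)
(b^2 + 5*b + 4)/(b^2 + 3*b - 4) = (b + 1)/(b - 1)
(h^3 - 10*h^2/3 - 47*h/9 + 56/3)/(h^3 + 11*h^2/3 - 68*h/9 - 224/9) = (h - 3)/(h + 4)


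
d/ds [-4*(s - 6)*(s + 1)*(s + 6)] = -12*s^2 - 8*s + 144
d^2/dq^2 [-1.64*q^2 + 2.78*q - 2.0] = -3.28000000000000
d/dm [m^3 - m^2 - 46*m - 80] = 3*m^2 - 2*m - 46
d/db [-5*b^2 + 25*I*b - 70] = -10*b + 25*I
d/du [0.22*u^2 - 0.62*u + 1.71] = 0.44*u - 0.62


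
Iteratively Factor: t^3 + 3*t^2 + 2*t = (t + 2)*(t^2 + t) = (t + 1)*(t + 2)*(t)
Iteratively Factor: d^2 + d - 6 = (d + 3)*(d - 2)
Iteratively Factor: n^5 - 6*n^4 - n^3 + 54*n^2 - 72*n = (n - 4)*(n^4 - 2*n^3 - 9*n^2 + 18*n) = (n - 4)*(n - 3)*(n^3 + n^2 - 6*n) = (n - 4)*(n - 3)*(n + 3)*(n^2 - 2*n) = (n - 4)*(n - 3)*(n - 2)*(n + 3)*(n)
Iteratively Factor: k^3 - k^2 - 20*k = (k - 5)*(k^2 + 4*k) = (k - 5)*(k + 4)*(k)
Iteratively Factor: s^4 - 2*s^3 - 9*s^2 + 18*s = (s - 2)*(s^3 - 9*s) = (s - 2)*(s + 3)*(s^2 - 3*s) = s*(s - 2)*(s + 3)*(s - 3)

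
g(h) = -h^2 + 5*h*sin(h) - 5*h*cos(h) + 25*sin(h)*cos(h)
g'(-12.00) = -49.76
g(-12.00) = -114.24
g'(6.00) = 23.32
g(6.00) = -79.89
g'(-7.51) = 12.00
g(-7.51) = -16.32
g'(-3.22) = 51.30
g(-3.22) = -29.63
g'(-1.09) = -16.56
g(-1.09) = -4.09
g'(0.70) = 7.18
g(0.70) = 11.41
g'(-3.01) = 51.35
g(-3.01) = -18.75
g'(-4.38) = -18.11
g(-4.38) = -54.74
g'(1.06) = -6.04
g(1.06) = 11.57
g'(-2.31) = 18.30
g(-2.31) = 7.86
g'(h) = 5*h*sin(h) + 5*h*cos(h) - 2*h - 25*sin(h)^2 + 5*sin(h) + 25*cos(h)^2 - 5*cos(h)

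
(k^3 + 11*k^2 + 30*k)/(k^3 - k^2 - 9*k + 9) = k*(k^2 + 11*k + 30)/(k^3 - k^2 - 9*k + 9)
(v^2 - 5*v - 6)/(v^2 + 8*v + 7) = (v - 6)/(v + 7)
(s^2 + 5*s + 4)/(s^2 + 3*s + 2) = (s + 4)/(s + 2)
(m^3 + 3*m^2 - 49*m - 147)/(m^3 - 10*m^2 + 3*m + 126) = (m + 7)/(m - 6)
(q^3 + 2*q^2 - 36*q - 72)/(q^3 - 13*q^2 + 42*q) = (q^2 + 8*q + 12)/(q*(q - 7))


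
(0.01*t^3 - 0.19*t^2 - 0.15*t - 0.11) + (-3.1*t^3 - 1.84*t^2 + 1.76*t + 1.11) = -3.09*t^3 - 2.03*t^2 + 1.61*t + 1.0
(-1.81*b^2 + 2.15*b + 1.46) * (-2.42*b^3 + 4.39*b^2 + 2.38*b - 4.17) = 4.3802*b^5 - 13.1489*b^4 + 1.5975*b^3 + 19.0741*b^2 - 5.4907*b - 6.0882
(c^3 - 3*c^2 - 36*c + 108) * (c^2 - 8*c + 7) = c^5 - 11*c^4 - 5*c^3 + 375*c^2 - 1116*c + 756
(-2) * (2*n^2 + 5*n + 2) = -4*n^2 - 10*n - 4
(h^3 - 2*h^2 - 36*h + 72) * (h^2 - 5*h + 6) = h^5 - 7*h^4 - 20*h^3 + 240*h^2 - 576*h + 432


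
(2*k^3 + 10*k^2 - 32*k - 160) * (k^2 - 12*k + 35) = 2*k^5 - 14*k^4 - 82*k^3 + 574*k^2 + 800*k - 5600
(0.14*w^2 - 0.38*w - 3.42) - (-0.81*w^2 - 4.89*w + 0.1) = 0.95*w^2 + 4.51*w - 3.52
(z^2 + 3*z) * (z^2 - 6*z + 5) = z^4 - 3*z^3 - 13*z^2 + 15*z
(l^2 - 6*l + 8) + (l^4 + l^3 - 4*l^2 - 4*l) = l^4 + l^3 - 3*l^2 - 10*l + 8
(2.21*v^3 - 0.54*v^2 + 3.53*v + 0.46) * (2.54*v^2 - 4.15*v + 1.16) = 5.6134*v^5 - 10.5431*v^4 + 13.7708*v^3 - 14.1075*v^2 + 2.1858*v + 0.5336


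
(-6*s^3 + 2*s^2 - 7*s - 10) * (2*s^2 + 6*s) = -12*s^5 - 32*s^4 - 2*s^3 - 62*s^2 - 60*s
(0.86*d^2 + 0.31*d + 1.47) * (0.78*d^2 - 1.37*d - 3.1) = 0.6708*d^4 - 0.9364*d^3 - 1.9441*d^2 - 2.9749*d - 4.557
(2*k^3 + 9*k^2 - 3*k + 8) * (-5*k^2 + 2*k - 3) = -10*k^5 - 41*k^4 + 27*k^3 - 73*k^2 + 25*k - 24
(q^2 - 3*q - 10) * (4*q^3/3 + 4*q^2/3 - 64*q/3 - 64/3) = 4*q^5/3 - 8*q^4/3 - 116*q^3/3 + 88*q^2/3 + 832*q/3 + 640/3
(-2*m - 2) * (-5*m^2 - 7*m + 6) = 10*m^3 + 24*m^2 + 2*m - 12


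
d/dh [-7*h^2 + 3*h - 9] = 3 - 14*h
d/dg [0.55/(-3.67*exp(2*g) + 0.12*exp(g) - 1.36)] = (4.037*exp(g) - 0.066)*exp(g)/(3.67*exp(2*g) - 0.12*exp(g) + 1.36)^2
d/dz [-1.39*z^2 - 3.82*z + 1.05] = -2.78*z - 3.82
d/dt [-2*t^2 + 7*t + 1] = 7 - 4*t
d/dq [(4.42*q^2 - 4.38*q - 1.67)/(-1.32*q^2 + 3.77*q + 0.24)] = (10.8818*q^2 - 2.2872*q + 5.2447)/(1.7424*q^4 - 9.9528*q^3 + 13.5793*q^2 + 1.8096*q + 0.0576)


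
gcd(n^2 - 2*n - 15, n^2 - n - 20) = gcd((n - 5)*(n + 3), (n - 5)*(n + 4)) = n - 5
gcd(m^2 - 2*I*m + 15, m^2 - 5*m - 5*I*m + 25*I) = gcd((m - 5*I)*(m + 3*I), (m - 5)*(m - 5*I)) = m - 5*I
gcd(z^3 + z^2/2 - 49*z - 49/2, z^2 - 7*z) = z - 7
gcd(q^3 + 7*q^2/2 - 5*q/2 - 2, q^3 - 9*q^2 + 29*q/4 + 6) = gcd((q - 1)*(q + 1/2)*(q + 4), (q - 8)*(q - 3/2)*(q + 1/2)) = q + 1/2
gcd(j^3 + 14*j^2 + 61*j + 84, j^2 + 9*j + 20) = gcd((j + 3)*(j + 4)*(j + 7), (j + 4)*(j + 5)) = j + 4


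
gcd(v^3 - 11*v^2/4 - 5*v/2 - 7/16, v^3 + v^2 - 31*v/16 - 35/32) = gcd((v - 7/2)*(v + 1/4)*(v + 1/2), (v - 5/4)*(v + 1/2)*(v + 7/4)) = v + 1/2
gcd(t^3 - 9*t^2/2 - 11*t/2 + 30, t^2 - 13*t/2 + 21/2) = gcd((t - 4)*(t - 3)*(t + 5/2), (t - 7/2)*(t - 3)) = t - 3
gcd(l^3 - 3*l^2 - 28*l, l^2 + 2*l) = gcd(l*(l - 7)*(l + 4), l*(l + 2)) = l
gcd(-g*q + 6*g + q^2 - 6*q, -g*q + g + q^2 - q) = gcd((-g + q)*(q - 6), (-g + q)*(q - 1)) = -g + q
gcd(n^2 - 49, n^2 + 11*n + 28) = n + 7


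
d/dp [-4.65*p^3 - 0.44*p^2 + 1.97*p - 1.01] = -13.95*p^2 - 0.88*p + 1.97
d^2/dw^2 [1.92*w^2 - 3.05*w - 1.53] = 3.84000000000000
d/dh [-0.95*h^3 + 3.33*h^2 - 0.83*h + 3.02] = -2.85*h^2 + 6.66*h - 0.83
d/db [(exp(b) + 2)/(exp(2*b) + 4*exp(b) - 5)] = (-2*(exp(b) + 2)^2 + exp(2*b) + 4*exp(b) - 5)*exp(b)/(exp(2*b) + 4*exp(b) - 5)^2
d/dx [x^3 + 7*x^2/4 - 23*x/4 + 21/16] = 3*x^2 + 7*x/2 - 23/4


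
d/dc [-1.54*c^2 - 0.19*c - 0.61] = -3.08*c - 0.19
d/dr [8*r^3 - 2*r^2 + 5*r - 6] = 24*r^2 - 4*r + 5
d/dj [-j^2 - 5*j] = -2*j - 5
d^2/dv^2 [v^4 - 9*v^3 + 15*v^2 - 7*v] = 12*v^2 - 54*v + 30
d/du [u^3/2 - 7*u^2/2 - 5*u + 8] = 3*u^2/2 - 7*u - 5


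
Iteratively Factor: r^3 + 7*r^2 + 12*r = (r + 3)*(r^2 + 4*r) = r*(r + 3)*(r + 4)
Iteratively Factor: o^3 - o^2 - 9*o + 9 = (o - 3)*(o^2 + 2*o - 3) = (o - 3)*(o + 3)*(o - 1)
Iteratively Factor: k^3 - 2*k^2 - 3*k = (k - 3)*(k^2 + k) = (k - 3)*(k + 1)*(k)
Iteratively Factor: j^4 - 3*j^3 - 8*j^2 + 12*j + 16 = (j + 1)*(j^3 - 4*j^2 - 4*j + 16) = (j - 4)*(j + 1)*(j^2 - 4) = (j - 4)*(j - 2)*(j + 1)*(j + 2)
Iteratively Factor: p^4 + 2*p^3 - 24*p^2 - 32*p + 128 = (p + 4)*(p^3 - 2*p^2 - 16*p + 32) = (p - 2)*(p + 4)*(p^2 - 16) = (p - 4)*(p - 2)*(p + 4)*(p + 4)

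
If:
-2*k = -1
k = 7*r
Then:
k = 1/2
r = 1/14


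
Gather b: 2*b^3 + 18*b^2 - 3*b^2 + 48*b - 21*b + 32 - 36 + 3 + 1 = 2*b^3 + 15*b^2 + 27*b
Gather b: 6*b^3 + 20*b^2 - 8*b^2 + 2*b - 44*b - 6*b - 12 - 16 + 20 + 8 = 6*b^3 + 12*b^2 - 48*b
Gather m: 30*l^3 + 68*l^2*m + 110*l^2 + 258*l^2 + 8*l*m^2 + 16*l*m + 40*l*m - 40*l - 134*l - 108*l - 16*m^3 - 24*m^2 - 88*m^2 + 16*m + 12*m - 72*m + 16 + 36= 30*l^3 + 368*l^2 - 282*l - 16*m^3 + m^2*(8*l - 112) + m*(68*l^2 + 56*l - 44) + 52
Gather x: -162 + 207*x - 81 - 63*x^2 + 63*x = -63*x^2 + 270*x - 243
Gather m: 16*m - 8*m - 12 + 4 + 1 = 8*m - 7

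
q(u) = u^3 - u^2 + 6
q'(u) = 3*u^2 - 2*u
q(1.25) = 6.39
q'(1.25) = 2.19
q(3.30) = 31.05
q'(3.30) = 26.07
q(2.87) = 21.40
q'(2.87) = 18.97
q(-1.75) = -2.42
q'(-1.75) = 12.69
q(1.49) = 7.09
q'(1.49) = 3.68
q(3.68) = 42.29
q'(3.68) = 33.27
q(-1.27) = 2.34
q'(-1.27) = 7.38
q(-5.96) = -241.23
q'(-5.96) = 118.48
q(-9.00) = -804.00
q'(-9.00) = 261.00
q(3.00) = 24.00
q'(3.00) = 21.00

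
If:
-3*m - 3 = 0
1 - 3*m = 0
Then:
No Solution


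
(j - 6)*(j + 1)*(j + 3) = j^3 - 2*j^2 - 21*j - 18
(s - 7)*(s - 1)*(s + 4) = s^3 - 4*s^2 - 25*s + 28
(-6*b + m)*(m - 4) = -6*b*m + 24*b + m^2 - 4*m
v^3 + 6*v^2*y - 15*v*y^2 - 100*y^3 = (v - 4*y)*(v + 5*y)^2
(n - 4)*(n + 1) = n^2 - 3*n - 4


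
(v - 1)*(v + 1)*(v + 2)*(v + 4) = v^4 + 6*v^3 + 7*v^2 - 6*v - 8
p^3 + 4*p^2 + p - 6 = (p - 1)*(p + 2)*(p + 3)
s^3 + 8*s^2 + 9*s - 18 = (s - 1)*(s + 3)*(s + 6)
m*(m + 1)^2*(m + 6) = m^4 + 8*m^3 + 13*m^2 + 6*m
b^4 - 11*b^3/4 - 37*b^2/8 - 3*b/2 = b*(b - 4)*(b + 1/2)*(b + 3/4)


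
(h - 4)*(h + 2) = h^2 - 2*h - 8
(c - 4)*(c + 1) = c^2 - 3*c - 4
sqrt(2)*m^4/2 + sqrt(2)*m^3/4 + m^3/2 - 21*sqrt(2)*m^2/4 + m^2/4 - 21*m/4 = m*(m - 3)*(m + 7/2)*(sqrt(2)*m/2 + 1/2)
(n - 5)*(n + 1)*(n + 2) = n^3 - 2*n^2 - 13*n - 10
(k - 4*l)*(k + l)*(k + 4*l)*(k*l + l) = k^4*l + k^3*l^2 + k^3*l - 16*k^2*l^3 + k^2*l^2 - 16*k*l^4 - 16*k*l^3 - 16*l^4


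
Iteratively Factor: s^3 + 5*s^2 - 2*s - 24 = (s + 4)*(s^2 + s - 6) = (s - 2)*(s + 4)*(s + 3)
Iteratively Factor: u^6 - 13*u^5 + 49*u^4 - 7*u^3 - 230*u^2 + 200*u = (u - 5)*(u^5 - 8*u^4 + 9*u^3 + 38*u^2 - 40*u) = (u - 5)*(u - 4)*(u^4 - 4*u^3 - 7*u^2 + 10*u) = (u - 5)^2*(u - 4)*(u^3 + u^2 - 2*u) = u*(u - 5)^2*(u - 4)*(u^2 + u - 2) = u*(u - 5)^2*(u - 4)*(u - 1)*(u + 2)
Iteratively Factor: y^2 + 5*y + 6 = (y + 3)*(y + 2)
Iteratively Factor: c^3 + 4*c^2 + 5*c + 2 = (c + 1)*(c^2 + 3*c + 2) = (c + 1)*(c + 2)*(c + 1)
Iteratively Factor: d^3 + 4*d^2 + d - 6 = (d + 2)*(d^2 + 2*d - 3) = (d - 1)*(d + 2)*(d + 3)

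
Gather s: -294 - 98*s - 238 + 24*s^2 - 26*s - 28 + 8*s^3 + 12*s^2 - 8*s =8*s^3 + 36*s^2 - 132*s - 560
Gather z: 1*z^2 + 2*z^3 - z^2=2*z^3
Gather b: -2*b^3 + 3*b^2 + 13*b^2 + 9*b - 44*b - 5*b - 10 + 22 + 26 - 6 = -2*b^3 + 16*b^2 - 40*b + 32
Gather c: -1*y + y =0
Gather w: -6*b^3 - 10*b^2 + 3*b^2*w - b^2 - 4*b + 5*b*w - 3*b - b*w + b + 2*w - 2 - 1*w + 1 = -6*b^3 - 11*b^2 - 6*b + w*(3*b^2 + 4*b + 1) - 1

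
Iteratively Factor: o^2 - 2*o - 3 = (o + 1)*(o - 3)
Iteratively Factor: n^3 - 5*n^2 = (n)*(n^2 - 5*n) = n^2*(n - 5)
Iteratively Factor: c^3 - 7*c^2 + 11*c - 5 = (c - 5)*(c^2 - 2*c + 1) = (c - 5)*(c - 1)*(c - 1)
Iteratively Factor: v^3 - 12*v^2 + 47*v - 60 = (v - 5)*(v^2 - 7*v + 12) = (v - 5)*(v - 4)*(v - 3)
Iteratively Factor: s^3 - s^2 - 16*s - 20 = (s + 2)*(s^2 - 3*s - 10) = (s - 5)*(s + 2)*(s + 2)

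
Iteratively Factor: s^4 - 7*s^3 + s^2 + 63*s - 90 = (s - 2)*(s^3 - 5*s^2 - 9*s + 45) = (s - 5)*(s - 2)*(s^2 - 9) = (s - 5)*(s - 2)*(s + 3)*(s - 3)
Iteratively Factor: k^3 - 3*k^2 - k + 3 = (k + 1)*(k^2 - 4*k + 3) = (k - 3)*(k + 1)*(k - 1)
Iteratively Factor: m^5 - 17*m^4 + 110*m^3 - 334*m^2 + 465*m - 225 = (m - 3)*(m^4 - 14*m^3 + 68*m^2 - 130*m + 75) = (m - 5)*(m - 3)*(m^3 - 9*m^2 + 23*m - 15) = (m - 5)^2*(m - 3)*(m^2 - 4*m + 3) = (m - 5)^2*(m - 3)^2*(m - 1)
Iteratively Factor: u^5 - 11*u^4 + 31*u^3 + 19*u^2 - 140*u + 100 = (u - 1)*(u^4 - 10*u^3 + 21*u^2 + 40*u - 100) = (u - 1)*(u + 2)*(u^3 - 12*u^2 + 45*u - 50) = (u - 2)*(u - 1)*(u + 2)*(u^2 - 10*u + 25) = (u - 5)*(u - 2)*(u - 1)*(u + 2)*(u - 5)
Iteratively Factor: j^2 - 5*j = (j)*(j - 5)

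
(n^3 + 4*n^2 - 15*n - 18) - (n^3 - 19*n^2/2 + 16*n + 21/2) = 27*n^2/2 - 31*n - 57/2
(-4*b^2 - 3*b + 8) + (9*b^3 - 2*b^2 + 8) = 9*b^3 - 6*b^2 - 3*b + 16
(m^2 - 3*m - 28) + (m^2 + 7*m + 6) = 2*m^2 + 4*m - 22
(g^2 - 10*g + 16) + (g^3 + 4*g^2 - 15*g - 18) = g^3 + 5*g^2 - 25*g - 2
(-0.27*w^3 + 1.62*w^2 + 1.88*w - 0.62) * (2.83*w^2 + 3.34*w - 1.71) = -0.7641*w^5 + 3.6828*w^4 + 11.1929*w^3 + 1.7544*w^2 - 5.2856*w + 1.0602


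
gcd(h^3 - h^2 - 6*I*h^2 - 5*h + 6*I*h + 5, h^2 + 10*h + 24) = 1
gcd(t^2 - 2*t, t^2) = t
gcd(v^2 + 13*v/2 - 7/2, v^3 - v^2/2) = v - 1/2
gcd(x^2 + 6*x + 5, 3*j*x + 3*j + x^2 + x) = x + 1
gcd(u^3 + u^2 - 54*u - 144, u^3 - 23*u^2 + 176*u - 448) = u - 8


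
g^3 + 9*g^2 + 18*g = g*(g + 3)*(g + 6)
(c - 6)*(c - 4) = c^2 - 10*c + 24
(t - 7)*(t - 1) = t^2 - 8*t + 7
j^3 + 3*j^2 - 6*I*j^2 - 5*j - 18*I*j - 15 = (j + 3)*(j - 5*I)*(j - I)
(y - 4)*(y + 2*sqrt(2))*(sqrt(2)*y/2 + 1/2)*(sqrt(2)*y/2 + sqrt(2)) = y^4/2 - y^3 + 5*sqrt(2)*y^3/4 - 5*sqrt(2)*y^2/2 - 3*y^2 - 10*sqrt(2)*y - 2*y - 8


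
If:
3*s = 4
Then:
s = 4/3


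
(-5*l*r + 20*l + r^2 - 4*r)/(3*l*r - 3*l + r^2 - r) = (-5*l*r + 20*l + r^2 - 4*r)/(3*l*r - 3*l + r^2 - r)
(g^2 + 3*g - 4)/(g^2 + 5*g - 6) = (g + 4)/(g + 6)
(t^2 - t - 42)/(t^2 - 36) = (t - 7)/(t - 6)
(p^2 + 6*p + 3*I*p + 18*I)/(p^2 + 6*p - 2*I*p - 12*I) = (p + 3*I)/(p - 2*I)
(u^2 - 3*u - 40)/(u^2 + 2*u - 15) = (u - 8)/(u - 3)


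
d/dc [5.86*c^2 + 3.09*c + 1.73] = 11.72*c + 3.09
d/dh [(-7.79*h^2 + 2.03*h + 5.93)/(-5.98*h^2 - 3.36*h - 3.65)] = (38.3138*h^2 + 127.7898*h + 12.5153)/(35.7604*h^4 + 40.1856*h^3 + 54.9436*h^2 + 24.528*h + 13.3225)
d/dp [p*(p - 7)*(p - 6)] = 3*p^2 - 26*p + 42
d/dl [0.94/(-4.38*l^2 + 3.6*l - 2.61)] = (8.2344*l - 3.384)/(4.38*l^2 - 3.6*l + 2.61)^2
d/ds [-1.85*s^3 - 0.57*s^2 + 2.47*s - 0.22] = -5.55*s^2 - 1.14*s + 2.47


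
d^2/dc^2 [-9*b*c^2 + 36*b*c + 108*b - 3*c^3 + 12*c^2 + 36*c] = -18*b - 18*c + 24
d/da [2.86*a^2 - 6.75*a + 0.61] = 5.72*a - 6.75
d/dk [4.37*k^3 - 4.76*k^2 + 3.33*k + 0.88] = 13.11*k^2 - 9.52*k + 3.33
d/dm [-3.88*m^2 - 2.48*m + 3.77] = -7.76*m - 2.48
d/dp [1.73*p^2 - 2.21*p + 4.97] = 3.46*p - 2.21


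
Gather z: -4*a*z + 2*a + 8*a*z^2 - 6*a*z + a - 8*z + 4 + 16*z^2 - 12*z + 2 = 3*a + z^2*(8*a + 16) + z*(-10*a - 20) + 6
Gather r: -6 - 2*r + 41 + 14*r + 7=12*r + 42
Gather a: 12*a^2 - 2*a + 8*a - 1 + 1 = 12*a^2 + 6*a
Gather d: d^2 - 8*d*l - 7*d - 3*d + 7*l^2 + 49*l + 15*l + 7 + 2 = d^2 + d*(-8*l - 10) + 7*l^2 + 64*l + 9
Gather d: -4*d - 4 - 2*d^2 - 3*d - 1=-2*d^2 - 7*d - 5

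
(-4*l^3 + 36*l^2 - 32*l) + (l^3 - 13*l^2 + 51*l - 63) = -3*l^3 + 23*l^2 + 19*l - 63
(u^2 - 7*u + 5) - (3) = u^2 - 7*u + 2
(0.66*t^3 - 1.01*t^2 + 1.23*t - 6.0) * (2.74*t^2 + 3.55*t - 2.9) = 1.8084*t^5 - 0.4244*t^4 - 2.1293*t^3 - 9.1445*t^2 - 24.867*t + 17.4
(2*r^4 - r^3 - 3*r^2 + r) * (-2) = -4*r^4 + 2*r^3 + 6*r^2 - 2*r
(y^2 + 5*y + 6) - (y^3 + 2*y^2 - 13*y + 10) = -y^3 - y^2 + 18*y - 4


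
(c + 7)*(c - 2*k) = c^2 - 2*c*k + 7*c - 14*k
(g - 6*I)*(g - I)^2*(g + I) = g^4 - 7*I*g^3 - 5*g^2 - 7*I*g - 6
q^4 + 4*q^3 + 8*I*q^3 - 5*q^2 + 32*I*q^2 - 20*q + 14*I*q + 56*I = (q + 4)*(q - I)*(q + 2*I)*(q + 7*I)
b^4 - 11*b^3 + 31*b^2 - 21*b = b*(b - 7)*(b - 3)*(b - 1)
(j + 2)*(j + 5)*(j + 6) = j^3 + 13*j^2 + 52*j + 60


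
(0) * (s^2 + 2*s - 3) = 0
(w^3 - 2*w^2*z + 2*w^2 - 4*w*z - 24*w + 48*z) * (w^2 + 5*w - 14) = w^5 - 2*w^4*z + 7*w^4 - 14*w^3*z - 28*w^3 + 56*w^2*z - 148*w^2 + 296*w*z + 336*w - 672*z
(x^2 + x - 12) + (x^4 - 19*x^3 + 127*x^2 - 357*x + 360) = x^4 - 19*x^3 + 128*x^2 - 356*x + 348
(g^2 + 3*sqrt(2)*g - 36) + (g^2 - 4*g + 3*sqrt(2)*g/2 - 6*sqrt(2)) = 2*g^2 - 4*g + 9*sqrt(2)*g/2 - 36 - 6*sqrt(2)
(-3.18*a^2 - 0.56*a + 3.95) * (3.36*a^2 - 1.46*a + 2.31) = -10.6848*a^4 + 2.7612*a^3 + 6.7438*a^2 - 7.0606*a + 9.1245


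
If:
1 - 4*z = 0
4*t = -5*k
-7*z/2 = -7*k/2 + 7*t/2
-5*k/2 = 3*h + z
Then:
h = -19/108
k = 1/9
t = -5/36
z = 1/4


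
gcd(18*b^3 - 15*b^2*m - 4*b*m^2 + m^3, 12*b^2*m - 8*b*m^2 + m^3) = 6*b - m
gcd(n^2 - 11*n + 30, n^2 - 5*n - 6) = n - 6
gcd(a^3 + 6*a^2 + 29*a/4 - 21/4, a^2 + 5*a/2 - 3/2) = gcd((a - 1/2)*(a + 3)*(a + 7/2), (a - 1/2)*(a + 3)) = a^2 + 5*a/2 - 3/2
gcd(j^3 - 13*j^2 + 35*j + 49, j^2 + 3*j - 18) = 1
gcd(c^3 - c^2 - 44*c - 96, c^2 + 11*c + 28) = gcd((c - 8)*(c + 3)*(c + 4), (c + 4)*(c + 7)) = c + 4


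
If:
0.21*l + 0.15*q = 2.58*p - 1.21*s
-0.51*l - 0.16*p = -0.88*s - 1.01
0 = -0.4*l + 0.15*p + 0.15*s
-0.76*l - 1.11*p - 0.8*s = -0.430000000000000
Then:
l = 0.04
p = 1.04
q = 25.35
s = -0.94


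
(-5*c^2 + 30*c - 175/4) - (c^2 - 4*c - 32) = -6*c^2 + 34*c - 47/4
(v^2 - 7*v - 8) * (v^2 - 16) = v^4 - 7*v^3 - 24*v^2 + 112*v + 128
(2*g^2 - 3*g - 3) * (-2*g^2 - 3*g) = -4*g^4 + 15*g^2 + 9*g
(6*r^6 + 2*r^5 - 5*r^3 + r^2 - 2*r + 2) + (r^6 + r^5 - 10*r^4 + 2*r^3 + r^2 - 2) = 7*r^6 + 3*r^5 - 10*r^4 - 3*r^3 + 2*r^2 - 2*r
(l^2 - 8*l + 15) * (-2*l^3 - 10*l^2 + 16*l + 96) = -2*l^5 + 6*l^4 + 66*l^3 - 182*l^2 - 528*l + 1440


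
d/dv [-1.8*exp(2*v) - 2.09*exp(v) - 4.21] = (-3.6*exp(v) - 2.09)*exp(v)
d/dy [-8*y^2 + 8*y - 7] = 8 - 16*y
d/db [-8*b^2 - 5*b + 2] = -16*b - 5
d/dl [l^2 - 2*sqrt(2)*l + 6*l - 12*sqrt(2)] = 2*l - 2*sqrt(2) + 6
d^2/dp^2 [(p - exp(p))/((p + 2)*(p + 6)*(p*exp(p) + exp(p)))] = (p^7 + 22*p^6 + 181*p^5 - 12*p^4*exp(p) + 680*p^4 - 144*p^3*exp(p) + 1122*p^3 - 606*p^2*exp(p) + 336*p^2 - 1008*p*exp(p) - 984*p - 584*exp(p) - 768)*exp(-p)/(p^9 + 27*p^8 + 303*p^7 + 1845*p^6 + 6708*p^5 + 15156*p^4 + 21392*p^3 + 18288*p^2 + 8640*p + 1728)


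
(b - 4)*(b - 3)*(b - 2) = b^3 - 9*b^2 + 26*b - 24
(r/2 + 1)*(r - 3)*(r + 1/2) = r^3/2 - r^2/4 - 13*r/4 - 3/2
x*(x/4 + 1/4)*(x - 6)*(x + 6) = x^4/4 + x^3/4 - 9*x^2 - 9*x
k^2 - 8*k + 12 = (k - 6)*(k - 2)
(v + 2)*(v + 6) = v^2 + 8*v + 12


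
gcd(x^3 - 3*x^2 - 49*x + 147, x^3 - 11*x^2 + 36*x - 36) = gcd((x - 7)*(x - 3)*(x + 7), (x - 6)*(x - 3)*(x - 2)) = x - 3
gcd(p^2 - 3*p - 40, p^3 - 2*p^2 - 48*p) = p - 8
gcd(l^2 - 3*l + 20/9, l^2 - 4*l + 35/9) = l - 5/3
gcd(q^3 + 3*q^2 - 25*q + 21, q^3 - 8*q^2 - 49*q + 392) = q + 7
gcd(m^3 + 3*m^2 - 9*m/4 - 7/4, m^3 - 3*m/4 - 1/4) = m^2 - m/2 - 1/2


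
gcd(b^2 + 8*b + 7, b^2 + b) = b + 1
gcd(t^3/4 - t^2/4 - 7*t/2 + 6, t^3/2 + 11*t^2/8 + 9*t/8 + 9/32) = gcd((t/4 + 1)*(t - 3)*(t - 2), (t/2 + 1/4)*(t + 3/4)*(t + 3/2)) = 1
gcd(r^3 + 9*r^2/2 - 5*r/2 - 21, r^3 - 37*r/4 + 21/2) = r^2 + 3*r/2 - 7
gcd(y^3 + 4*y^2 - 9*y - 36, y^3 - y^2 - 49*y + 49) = 1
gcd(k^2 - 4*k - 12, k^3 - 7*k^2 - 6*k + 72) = k - 6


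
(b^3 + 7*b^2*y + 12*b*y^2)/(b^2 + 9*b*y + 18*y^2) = b*(b + 4*y)/(b + 6*y)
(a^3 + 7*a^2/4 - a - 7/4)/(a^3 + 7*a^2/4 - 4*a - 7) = (a^2 - 1)/(a^2 - 4)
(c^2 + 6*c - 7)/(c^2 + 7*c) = (c - 1)/c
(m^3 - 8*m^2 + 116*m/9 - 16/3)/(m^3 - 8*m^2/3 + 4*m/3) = (m^2 - 22*m/3 + 8)/(m*(m - 2))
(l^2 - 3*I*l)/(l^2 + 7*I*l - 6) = l*(l - 3*I)/(l^2 + 7*I*l - 6)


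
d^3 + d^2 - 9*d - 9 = (d - 3)*(d + 1)*(d + 3)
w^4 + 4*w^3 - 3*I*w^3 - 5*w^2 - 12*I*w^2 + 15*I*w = w*(w - 1)*(w + 5)*(w - 3*I)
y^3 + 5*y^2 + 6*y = y*(y + 2)*(y + 3)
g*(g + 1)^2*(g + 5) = g^4 + 7*g^3 + 11*g^2 + 5*g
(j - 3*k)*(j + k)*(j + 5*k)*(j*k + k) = j^4*k + 3*j^3*k^2 + j^3*k - 13*j^2*k^3 + 3*j^2*k^2 - 15*j*k^4 - 13*j*k^3 - 15*k^4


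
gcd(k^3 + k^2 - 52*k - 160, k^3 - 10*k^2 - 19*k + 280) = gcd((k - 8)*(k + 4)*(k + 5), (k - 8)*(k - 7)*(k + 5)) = k^2 - 3*k - 40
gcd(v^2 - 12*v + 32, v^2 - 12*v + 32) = v^2 - 12*v + 32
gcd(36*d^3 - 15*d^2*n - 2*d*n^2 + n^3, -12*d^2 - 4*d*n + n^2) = 1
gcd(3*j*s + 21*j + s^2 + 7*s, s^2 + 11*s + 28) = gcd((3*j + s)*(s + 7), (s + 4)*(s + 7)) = s + 7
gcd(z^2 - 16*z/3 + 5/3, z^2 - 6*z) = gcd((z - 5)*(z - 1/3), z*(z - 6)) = 1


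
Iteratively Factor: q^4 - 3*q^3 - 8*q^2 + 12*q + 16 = (q + 2)*(q^3 - 5*q^2 + 2*q + 8) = (q - 2)*(q + 2)*(q^2 - 3*q - 4) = (q - 4)*(q - 2)*(q + 2)*(q + 1)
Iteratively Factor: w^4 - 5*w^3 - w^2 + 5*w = (w - 1)*(w^3 - 4*w^2 - 5*w) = (w - 5)*(w - 1)*(w^2 + w) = w*(w - 5)*(w - 1)*(w + 1)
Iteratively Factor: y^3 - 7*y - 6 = (y - 3)*(y^2 + 3*y + 2) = (y - 3)*(y + 1)*(y + 2)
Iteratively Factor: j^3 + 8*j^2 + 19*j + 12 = (j + 3)*(j^2 + 5*j + 4) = (j + 3)*(j + 4)*(j + 1)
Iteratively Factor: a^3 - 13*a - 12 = (a - 4)*(a^2 + 4*a + 3) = (a - 4)*(a + 3)*(a + 1)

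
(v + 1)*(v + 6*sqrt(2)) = v^2 + v + 6*sqrt(2)*v + 6*sqrt(2)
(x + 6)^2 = x^2 + 12*x + 36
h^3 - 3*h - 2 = (h - 2)*(h + 1)^2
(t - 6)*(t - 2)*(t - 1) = t^3 - 9*t^2 + 20*t - 12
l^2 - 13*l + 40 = (l - 8)*(l - 5)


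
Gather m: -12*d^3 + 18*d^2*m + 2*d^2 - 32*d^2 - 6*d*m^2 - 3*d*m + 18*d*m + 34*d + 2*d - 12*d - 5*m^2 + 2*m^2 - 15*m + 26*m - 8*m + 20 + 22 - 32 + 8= -12*d^3 - 30*d^2 + 24*d + m^2*(-6*d - 3) + m*(18*d^2 + 15*d + 3) + 18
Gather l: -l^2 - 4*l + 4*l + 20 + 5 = 25 - l^2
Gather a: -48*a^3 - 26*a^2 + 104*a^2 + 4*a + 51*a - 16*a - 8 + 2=-48*a^3 + 78*a^2 + 39*a - 6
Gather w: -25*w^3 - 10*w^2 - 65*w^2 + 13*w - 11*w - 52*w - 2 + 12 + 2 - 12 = -25*w^3 - 75*w^2 - 50*w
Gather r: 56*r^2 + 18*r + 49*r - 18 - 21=56*r^2 + 67*r - 39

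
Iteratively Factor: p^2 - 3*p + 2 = (p - 1)*(p - 2)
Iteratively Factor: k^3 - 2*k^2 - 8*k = (k + 2)*(k^2 - 4*k) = k*(k + 2)*(k - 4)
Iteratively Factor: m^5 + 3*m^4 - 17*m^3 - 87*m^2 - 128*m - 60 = (m - 5)*(m^4 + 8*m^3 + 23*m^2 + 28*m + 12) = (m - 5)*(m + 2)*(m^3 + 6*m^2 + 11*m + 6) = (m - 5)*(m + 1)*(m + 2)*(m^2 + 5*m + 6) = (m - 5)*(m + 1)*(m + 2)*(m + 3)*(m + 2)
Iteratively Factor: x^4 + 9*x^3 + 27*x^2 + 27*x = (x + 3)*(x^3 + 6*x^2 + 9*x) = (x + 3)^2*(x^2 + 3*x) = x*(x + 3)^2*(x + 3)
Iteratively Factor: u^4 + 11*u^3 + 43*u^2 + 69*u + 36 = (u + 4)*(u^3 + 7*u^2 + 15*u + 9) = (u + 3)*(u + 4)*(u^2 + 4*u + 3) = (u + 1)*(u + 3)*(u + 4)*(u + 3)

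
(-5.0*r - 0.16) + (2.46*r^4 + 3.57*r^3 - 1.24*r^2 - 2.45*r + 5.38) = 2.46*r^4 + 3.57*r^3 - 1.24*r^2 - 7.45*r + 5.22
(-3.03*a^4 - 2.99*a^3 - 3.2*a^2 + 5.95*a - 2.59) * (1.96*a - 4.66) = -5.9388*a^5 + 8.2594*a^4 + 7.6614*a^3 + 26.574*a^2 - 32.8034*a + 12.0694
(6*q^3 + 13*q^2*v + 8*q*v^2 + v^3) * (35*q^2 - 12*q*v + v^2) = 210*q^5 + 383*q^4*v + 130*q^3*v^2 - 48*q^2*v^3 - 4*q*v^4 + v^5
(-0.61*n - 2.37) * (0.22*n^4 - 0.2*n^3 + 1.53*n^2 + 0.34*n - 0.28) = -0.1342*n^5 - 0.3994*n^4 - 0.4593*n^3 - 3.8335*n^2 - 0.635*n + 0.6636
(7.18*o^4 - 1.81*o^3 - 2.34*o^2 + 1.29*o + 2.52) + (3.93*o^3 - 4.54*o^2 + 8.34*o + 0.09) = 7.18*o^4 + 2.12*o^3 - 6.88*o^2 + 9.63*o + 2.61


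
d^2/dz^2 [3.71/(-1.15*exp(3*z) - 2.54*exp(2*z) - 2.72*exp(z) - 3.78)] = (-3.71*(3.45*exp(2*z) + 5.08*exp(z) + 2.72)*(6.9*exp(2*z) + 10.16*exp(z) + 5.44)*exp(z) + (38.3985*exp(2*z) + 37.6936*exp(z) + 10.0912)*(1.15*exp(3*z) + 2.54*exp(2*z) + 2.72*exp(z) + 3.78))*exp(z)/(1.15*exp(3*z) + 2.54*exp(2*z) + 2.72*exp(z) + 3.78)^3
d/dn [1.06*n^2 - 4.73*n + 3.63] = 2.12*n - 4.73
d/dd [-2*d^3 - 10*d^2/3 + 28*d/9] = -6*d^2 - 20*d/3 + 28/9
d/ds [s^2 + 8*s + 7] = 2*s + 8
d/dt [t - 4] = 1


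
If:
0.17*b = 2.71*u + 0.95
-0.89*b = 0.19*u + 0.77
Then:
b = -0.78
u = -0.40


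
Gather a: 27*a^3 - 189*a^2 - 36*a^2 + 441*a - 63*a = 27*a^3 - 225*a^2 + 378*a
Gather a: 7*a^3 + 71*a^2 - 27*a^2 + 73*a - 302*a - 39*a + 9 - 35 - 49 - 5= 7*a^3 + 44*a^2 - 268*a - 80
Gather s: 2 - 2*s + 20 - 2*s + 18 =40 - 4*s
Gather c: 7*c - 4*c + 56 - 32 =3*c + 24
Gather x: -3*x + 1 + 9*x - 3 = 6*x - 2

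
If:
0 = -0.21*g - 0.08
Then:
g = -0.38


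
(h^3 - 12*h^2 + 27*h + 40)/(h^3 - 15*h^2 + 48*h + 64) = (h - 5)/(h - 8)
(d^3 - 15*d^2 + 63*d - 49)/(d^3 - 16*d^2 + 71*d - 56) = (d - 7)/(d - 8)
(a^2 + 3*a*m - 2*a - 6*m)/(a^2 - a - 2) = (a + 3*m)/(a + 1)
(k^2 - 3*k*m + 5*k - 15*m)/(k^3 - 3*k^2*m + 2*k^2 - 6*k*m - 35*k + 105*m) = (k + 5)/(k^2 + 2*k - 35)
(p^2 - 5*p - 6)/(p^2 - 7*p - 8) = (p - 6)/(p - 8)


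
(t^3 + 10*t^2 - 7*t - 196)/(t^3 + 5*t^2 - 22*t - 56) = (t + 7)/(t + 2)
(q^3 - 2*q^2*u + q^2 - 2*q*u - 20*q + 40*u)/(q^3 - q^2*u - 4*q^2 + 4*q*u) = (q^2 - 2*q*u + 5*q - 10*u)/(q*(q - u))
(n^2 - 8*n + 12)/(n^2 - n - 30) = (n - 2)/(n + 5)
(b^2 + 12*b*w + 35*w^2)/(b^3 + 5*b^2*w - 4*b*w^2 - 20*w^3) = (-b - 7*w)/(-b^2 + 4*w^2)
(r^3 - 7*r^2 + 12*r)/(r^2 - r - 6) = r*(r - 4)/(r + 2)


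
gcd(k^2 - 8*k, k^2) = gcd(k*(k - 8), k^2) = k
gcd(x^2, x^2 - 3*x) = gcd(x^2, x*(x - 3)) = x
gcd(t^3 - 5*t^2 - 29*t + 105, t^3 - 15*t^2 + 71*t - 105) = t^2 - 10*t + 21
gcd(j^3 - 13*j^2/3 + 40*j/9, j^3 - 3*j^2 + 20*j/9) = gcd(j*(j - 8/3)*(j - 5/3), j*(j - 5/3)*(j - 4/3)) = j^2 - 5*j/3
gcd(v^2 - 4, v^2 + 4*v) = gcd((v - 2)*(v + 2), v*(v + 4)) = 1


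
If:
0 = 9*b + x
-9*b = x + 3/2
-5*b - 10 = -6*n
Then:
No Solution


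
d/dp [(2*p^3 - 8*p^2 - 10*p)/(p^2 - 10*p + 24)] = 2*(p^4 - 20*p^3 + 117*p^2 - 192*p - 120)/(p^4 - 20*p^3 + 148*p^2 - 480*p + 576)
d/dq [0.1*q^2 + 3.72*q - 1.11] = 0.2*q + 3.72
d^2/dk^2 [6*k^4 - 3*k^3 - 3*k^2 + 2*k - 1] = 72*k^2 - 18*k - 6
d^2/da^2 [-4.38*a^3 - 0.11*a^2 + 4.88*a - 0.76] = -26.28*a - 0.22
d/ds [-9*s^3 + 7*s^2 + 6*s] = -27*s^2 + 14*s + 6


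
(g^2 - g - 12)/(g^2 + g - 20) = (g + 3)/(g + 5)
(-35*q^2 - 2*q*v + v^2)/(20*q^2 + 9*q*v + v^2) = (-7*q + v)/(4*q + v)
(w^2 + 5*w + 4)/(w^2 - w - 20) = (w + 1)/(w - 5)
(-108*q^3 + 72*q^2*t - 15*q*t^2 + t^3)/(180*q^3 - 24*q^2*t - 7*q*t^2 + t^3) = (-3*q + t)/(5*q + t)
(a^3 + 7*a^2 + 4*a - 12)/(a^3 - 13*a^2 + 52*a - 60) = (a^3 + 7*a^2 + 4*a - 12)/(a^3 - 13*a^2 + 52*a - 60)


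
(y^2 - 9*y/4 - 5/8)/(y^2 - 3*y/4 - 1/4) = (y - 5/2)/(y - 1)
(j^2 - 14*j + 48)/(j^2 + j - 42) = (j - 8)/(j + 7)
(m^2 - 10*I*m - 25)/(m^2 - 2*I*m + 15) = (m - 5*I)/(m + 3*I)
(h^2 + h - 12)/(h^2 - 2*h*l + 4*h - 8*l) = (h - 3)/(h - 2*l)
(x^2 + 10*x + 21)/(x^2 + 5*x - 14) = (x + 3)/(x - 2)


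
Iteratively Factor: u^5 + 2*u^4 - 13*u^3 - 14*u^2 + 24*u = (u - 3)*(u^4 + 5*u^3 + 2*u^2 - 8*u) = u*(u - 3)*(u^3 + 5*u^2 + 2*u - 8) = u*(u - 3)*(u + 4)*(u^2 + u - 2) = u*(u - 3)*(u - 1)*(u + 4)*(u + 2)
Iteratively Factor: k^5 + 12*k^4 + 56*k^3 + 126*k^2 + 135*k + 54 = (k + 3)*(k^4 + 9*k^3 + 29*k^2 + 39*k + 18) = (k + 2)*(k + 3)*(k^3 + 7*k^2 + 15*k + 9) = (k + 1)*(k + 2)*(k + 3)*(k^2 + 6*k + 9) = (k + 1)*(k + 2)*(k + 3)^2*(k + 3)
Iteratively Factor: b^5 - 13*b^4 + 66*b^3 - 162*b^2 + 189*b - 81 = (b - 1)*(b^4 - 12*b^3 + 54*b^2 - 108*b + 81) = (b - 3)*(b - 1)*(b^3 - 9*b^2 + 27*b - 27) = (b - 3)^2*(b - 1)*(b^2 - 6*b + 9) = (b - 3)^3*(b - 1)*(b - 3)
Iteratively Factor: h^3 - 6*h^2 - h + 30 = (h - 3)*(h^2 - 3*h - 10) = (h - 5)*(h - 3)*(h + 2)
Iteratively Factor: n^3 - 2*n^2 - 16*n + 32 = (n - 2)*(n^2 - 16) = (n - 2)*(n + 4)*(n - 4)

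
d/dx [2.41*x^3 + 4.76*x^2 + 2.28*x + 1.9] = 7.23*x^2 + 9.52*x + 2.28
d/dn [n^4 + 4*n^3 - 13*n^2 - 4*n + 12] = 4*n^3 + 12*n^2 - 26*n - 4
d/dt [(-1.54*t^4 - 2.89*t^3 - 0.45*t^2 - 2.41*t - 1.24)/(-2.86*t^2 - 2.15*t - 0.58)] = (8.8088*t^5 + 18.1984*t^4 + 15.9998*t^3 - 0.8965*t^2 - 6.5708*t - 1.2682)/(8.1796*t^4 + 12.298*t^3 + 7.9401*t^2 + 2.494*t + 0.3364)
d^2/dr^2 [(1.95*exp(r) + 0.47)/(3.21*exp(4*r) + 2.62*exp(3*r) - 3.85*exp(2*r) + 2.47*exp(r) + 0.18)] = (180.836955*exp(8*r) + 257.885622*exp(7*r) + 96.2584320000003*exp(6*r) - 238.823163*exp(5*r) - 102.236944*exp(4*r) + 36.192825*exp(3*r) - 7.295163*exp(2*r) + 3.303293*exp(r) - 0.145782)*exp(r)/(33.076161*exp(12*r) + 80.990226*exp(11*r) - 52.908183*exp(10*r) - 99.937511*exp(9*r) + 193.660233*exp(8*r) - 6.69989999999997*exp(7*r) - 157.444702*exp(6*r) + 155.456835*exp(5*r) - 55.160121*exp(4*r) + 5.053627*exp(3*r) + 2.920266*exp(2*r) + 0.240084*exp(r) + 0.005832)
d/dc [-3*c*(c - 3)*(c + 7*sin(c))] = -21*c^2*cos(c) - 9*c^2 - 42*c*sin(c) + 63*c*cos(c) + 18*c + 63*sin(c)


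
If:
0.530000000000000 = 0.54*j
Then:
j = 0.98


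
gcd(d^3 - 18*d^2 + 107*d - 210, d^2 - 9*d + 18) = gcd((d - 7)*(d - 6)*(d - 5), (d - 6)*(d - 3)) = d - 6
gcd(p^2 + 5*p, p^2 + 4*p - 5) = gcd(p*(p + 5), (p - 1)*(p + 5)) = p + 5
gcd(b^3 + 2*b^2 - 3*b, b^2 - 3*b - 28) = 1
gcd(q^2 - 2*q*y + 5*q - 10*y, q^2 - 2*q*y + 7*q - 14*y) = -q + 2*y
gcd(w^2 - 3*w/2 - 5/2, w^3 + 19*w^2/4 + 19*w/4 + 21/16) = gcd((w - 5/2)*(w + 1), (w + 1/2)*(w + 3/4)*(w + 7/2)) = 1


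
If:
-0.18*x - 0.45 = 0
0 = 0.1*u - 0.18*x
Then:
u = -4.50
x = -2.50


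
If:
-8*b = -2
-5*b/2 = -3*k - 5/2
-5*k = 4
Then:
No Solution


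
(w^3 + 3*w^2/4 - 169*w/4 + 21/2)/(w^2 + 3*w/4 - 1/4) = (w^2 + w - 42)/(w + 1)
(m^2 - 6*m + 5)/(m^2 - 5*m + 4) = (m - 5)/(m - 4)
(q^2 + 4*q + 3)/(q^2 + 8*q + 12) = (q^2 + 4*q + 3)/(q^2 + 8*q + 12)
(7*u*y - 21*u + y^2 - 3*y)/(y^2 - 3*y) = (7*u + y)/y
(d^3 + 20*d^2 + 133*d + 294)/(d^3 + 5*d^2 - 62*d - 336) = (d + 7)/(d - 8)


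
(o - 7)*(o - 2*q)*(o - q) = o^3 - 3*o^2*q - 7*o^2 + 2*o*q^2 + 21*o*q - 14*q^2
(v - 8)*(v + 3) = v^2 - 5*v - 24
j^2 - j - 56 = (j - 8)*(j + 7)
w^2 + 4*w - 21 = (w - 3)*(w + 7)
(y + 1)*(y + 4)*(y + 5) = y^3 + 10*y^2 + 29*y + 20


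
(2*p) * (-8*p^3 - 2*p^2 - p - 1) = -16*p^4 - 4*p^3 - 2*p^2 - 2*p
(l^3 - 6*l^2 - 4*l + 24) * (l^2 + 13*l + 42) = l^5 + 7*l^4 - 40*l^3 - 280*l^2 + 144*l + 1008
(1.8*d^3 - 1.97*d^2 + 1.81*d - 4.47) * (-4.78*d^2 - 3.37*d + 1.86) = -8.604*d^5 + 3.3506*d^4 + 1.3351*d^3 + 11.6027*d^2 + 18.4305*d - 8.3142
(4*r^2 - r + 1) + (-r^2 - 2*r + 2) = 3*r^2 - 3*r + 3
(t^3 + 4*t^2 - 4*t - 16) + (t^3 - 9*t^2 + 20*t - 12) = 2*t^3 - 5*t^2 + 16*t - 28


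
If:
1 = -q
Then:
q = -1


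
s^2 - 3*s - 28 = (s - 7)*(s + 4)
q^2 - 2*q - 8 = (q - 4)*(q + 2)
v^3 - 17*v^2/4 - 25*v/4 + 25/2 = (v - 5)*(v - 5/4)*(v + 2)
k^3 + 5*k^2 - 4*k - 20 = (k - 2)*(k + 2)*(k + 5)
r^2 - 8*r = r*(r - 8)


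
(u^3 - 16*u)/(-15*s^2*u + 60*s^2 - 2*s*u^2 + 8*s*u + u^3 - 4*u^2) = u*(-u - 4)/(15*s^2 + 2*s*u - u^2)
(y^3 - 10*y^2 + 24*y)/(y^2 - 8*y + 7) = y*(y^2 - 10*y + 24)/(y^2 - 8*y + 7)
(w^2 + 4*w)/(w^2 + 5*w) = (w + 4)/(w + 5)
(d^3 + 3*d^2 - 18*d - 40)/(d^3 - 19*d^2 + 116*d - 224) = (d^2 + 7*d + 10)/(d^2 - 15*d + 56)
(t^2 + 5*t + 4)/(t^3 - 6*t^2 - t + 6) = (t + 4)/(t^2 - 7*t + 6)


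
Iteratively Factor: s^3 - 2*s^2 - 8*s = (s)*(s^2 - 2*s - 8) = s*(s + 2)*(s - 4)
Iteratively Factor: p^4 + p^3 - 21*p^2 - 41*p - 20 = (p + 1)*(p^3 - 21*p - 20) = (p + 1)*(p + 4)*(p^2 - 4*p - 5) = (p - 5)*(p + 1)*(p + 4)*(p + 1)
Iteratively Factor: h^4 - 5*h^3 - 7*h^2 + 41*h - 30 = (h - 5)*(h^3 - 7*h + 6) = (h - 5)*(h - 2)*(h^2 + 2*h - 3) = (h - 5)*(h - 2)*(h + 3)*(h - 1)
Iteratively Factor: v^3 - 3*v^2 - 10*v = (v + 2)*(v^2 - 5*v) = (v - 5)*(v + 2)*(v)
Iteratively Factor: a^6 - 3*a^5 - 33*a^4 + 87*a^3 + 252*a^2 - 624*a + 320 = (a + 4)*(a^5 - 7*a^4 - 5*a^3 + 107*a^2 - 176*a + 80) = (a - 5)*(a + 4)*(a^4 - 2*a^3 - 15*a^2 + 32*a - 16) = (a - 5)*(a + 4)^2*(a^3 - 6*a^2 + 9*a - 4) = (a - 5)*(a - 1)*(a + 4)^2*(a^2 - 5*a + 4) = (a - 5)*(a - 1)^2*(a + 4)^2*(a - 4)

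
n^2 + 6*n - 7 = (n - 1)*(n + 7)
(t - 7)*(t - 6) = t^2 - 13*t + 42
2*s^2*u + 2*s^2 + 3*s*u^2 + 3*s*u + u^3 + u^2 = (s + u)*(2*s + u)*(u + 1)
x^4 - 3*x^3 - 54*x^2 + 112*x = x*(x - 8)*(x - 2)*(x + 7)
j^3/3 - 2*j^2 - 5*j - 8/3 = (j/3 + 1/3)*(j - 8)*(j + 1)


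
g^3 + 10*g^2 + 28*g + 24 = (g + 2)^2*(g + 6)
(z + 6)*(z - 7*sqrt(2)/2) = z^2 - 7*sqrt(2)*z/2 + 6*z - 21*sqrt(2)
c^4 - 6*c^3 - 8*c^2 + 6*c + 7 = (c - 7)*(c - 1)*(c + 1)^2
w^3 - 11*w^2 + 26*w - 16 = (w - 8)*(w - 2)*(w - 1)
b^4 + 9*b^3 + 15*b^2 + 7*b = b*(b + 1)^2*(b + 7)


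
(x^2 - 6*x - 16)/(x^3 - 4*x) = (x - 8)/(x*(x - 2))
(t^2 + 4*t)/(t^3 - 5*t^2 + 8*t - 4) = t*(t + 4)/(t^3 - 5*t^2 + 8*t - 4)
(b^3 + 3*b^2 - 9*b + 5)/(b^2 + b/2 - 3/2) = 2*(b^2 + 4*b - 5)/(2*b + 3)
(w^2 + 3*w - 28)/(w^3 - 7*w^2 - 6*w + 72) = (w + 7)/(w^2 - 3*w - 18)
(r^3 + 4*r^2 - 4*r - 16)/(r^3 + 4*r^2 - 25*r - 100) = (r^2 - 4)/(r^2 - 25)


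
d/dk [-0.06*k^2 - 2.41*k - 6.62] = -0.12*k - 2.41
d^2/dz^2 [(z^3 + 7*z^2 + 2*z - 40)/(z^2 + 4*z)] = -20/z^3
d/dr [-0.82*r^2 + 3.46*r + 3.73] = 3.46 - 1.64*r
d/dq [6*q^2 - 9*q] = 12*q - 9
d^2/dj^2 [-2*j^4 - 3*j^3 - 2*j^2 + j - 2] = -24*j^2 - 18*j - 4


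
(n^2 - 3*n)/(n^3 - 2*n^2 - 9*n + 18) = n/(n^2 + n - 6)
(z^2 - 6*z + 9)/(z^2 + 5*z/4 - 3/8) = 8*(z^2 - 6*z + 9)/(8*z^2 + 10*z - 3)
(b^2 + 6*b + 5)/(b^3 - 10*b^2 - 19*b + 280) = (b + 1)/(b^2 - 15*b + 56)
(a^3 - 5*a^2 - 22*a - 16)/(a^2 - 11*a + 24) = (a^2 + 3*a + 2)/(a - 3)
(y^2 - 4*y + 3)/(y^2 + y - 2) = (y - 3)/(y + 2)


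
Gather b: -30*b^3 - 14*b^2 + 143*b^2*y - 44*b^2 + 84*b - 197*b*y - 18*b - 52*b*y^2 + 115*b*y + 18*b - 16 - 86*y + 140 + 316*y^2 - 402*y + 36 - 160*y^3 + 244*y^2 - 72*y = -30*b^3 + b^2*(143*y - 58) + b*(-52*y^2 - 82*y + 84) - 160*y^3 + 560*y^2 - 560*y + 160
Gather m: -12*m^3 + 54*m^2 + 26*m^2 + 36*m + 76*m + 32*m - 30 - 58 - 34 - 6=-12*m^3 + 80*m^2 + 144*m - 128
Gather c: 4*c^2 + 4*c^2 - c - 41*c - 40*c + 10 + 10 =8*c^2 - 82*c + 20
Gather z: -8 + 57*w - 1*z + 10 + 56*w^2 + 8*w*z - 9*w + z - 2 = 56*w^2 + 8*w*z + 48*w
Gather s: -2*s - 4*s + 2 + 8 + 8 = 18 - 6*s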